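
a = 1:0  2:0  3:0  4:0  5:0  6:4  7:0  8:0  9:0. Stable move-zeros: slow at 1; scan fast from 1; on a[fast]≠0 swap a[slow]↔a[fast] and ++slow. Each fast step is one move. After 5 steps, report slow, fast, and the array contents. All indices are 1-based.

slow=1, fast=6, a=[0, 0, 0, 0, 0, 4, 0, 0, 0]

(s=1,f=1) a[fast]=0 → fast++
(s=1,f=2) a[fast]=0 → fast++
(s=1,f=3) a[fast]=0 → fast++
(s=1,f=4) a[fast]=0 → fast++
(s=1,f=5) a[fast]=0 → fast++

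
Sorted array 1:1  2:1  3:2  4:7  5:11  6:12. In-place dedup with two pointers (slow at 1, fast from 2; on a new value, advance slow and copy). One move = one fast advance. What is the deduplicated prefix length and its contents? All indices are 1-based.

slow=1 fast=2: a[fast]=1=a[slow] dup, fast++
slow=1 fast=3: a[fast]=2≠a[slow]=1 write a[2]=2, slow++,fast++
slow=2 fast=4: a[fast]=7≠a[slow]=2 write a[3]=7, slow++,fast++
slow=3 fast=5: a[fast]=11≠a[slow]=7 write a[4]=11, slow++,fast++
slow=4 fast=6: a[fast]=12≠a[slow]=11 write a[5]=12, slow++,fast++

length 5; prefix = [1, 2, 7, 11, 12]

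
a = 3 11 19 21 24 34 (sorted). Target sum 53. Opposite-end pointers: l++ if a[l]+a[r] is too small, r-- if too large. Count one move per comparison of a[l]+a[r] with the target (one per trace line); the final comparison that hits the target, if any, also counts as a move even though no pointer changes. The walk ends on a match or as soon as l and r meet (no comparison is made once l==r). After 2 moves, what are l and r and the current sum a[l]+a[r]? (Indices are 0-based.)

l=2, r=5, sum=53

[0,5] 3+34=37 <53 → l++
[1,5] 11+34=45 <53 → l++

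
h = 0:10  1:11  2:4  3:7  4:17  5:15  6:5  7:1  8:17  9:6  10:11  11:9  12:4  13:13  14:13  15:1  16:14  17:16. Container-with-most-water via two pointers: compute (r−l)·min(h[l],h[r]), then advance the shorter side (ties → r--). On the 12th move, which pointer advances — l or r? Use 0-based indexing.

r

l=0 r=17: min(10,16)*17=170 best=170 *, l++
l=1 r=17: min(11,16)*16=176 best=176 *, l++
l=2 r=17: min(4,16)*15=60 best=176, l++
l=3 r=17: min(7,16)*14=98 best=176, l++
l=4 r=17: min(17,16)*13=208 best=208 *, r--
l=4 r=16: min(17,14)*12=168 best=208, r--
l=4 r=15: min(17,1)*11=11 best=208, r--
l=4 r=14: min(17,13)*10=130 best=208, r--
l=4 r=13: min(17,13)*9=117 best=208, r--
l=4 r=12: min(17,4)*8=32 best=208, r--
l=4 r=11: min(17,9)*7=63 best=208, r--
l=4 r=10: min(17,11)*6=66 best=208, r--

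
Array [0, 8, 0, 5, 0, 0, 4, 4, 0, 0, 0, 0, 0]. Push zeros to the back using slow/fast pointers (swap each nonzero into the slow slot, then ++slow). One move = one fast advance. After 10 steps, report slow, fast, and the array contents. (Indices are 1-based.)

(s=1,f=1) a[fast]=0 → fast++
(s=1,f=2) a[fast]=8≠0 swap→a[1]=8 → slow++,fast++
(s=2,f=3) a[fast]=0 → fast++
(s=2,f=4) a[fast]=5≠0 swap→a[2]=5 → slow++,fast++
(s=3,f=5) a[fast]=0 → fast++
(s=3,f=6) a[fast]=0 → fast++
(s=3,f=7) a[fast]=4≠0 swap→a[3]=4 → slow++,fast++
(s=4,f=8) a[fast]=4≠0 swap→a[4]=4 → slow++,fast++
(s=5,f=9) a[fast]=0 → fast++
(s=5,f=10) a[fast]=0 → fast++

slow=5, fast=11, a=[8, 5, 4, 4, 0, 0, 0, 0, 0, 0, 0, 0, 0]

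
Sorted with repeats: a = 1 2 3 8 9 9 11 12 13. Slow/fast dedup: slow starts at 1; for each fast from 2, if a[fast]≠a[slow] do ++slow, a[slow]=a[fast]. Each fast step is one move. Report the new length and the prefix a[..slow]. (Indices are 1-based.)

slow=1 fast=2: a[fast]=2≠a[slow]=1 write a[2]=2, slow++,fast++
slow=2 fast=3: a[fast]=3≠a[slow]=2 write a[3]=3, slow++,fast++
slow=3 fast=4: a[fast]=8≠a[slow]=3 write a[4]=8, slow++,fast++
slow=4 fast=5: a[fast]=9≠a[slow]=8 write a[5]=9, slow++,fast++
slow=5 fast=6: a[fast]=9=a[slow] dup, fast++
slow=5 fast=7: a[fast]=11≠a[slow]=9 write a[6]=11, slow++,fast++
slow=6 fast=8: a[fast]=12≠a[slow]=11 write a[7]=12, slow++,fast++
slow=7 fast=9: a[fast]=13≠a[slow]=12 write a[8]=13, slow++,fast++

length 8; prefix = [1, 2, 3, 8, 9, 11, 12, 13]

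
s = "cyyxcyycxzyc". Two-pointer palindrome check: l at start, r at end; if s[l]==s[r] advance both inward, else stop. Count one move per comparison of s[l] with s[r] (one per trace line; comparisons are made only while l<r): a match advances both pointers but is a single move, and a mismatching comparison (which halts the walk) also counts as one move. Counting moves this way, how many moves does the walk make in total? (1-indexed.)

3 moves

l=1 r=12: 'c'=='c', l++,r--
l=2 r=11: 'y'=='y', l++,r--
l=3 r=10: 'y'!='z', stop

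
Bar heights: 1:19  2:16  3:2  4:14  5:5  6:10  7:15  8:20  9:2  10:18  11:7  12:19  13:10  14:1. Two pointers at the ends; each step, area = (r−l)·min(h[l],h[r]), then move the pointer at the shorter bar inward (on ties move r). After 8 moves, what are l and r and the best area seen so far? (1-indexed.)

l=3, r=8, best area=209

l=1 r=14: min(19,1)*13=13 best=13 *, r--
l=1 r=13: min(19,10)*12=120 best=120 *, r--
l=1 r=12: min(19,19)*11=209 best=209 *, r--
l=1 r=11: min(19,7)*10=70 best=209, r--
l=1 r=10: min(19,18)*9=162 best=209, r--
l=1 r=9: min(19,2)*8=16 best=209, r--
l=1 r=8: min(19,20)*7=133 best=209, l++
l=2 r=8: min(16,20)*6=96 best=209, l++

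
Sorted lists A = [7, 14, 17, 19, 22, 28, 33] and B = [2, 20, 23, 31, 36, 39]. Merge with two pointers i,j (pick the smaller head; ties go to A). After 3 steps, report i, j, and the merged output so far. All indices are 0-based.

[i=0,j=0] A[i]=7>B[j]=2 take 2 → j++
[i=0,j=1] A[i]=7<=B[j]=20 take 7 → i++
[i=1,j=1] A[i]=14<=B[j]=20 take 14 → i++

i=2, j=1, merged so far=[2, 7, 14]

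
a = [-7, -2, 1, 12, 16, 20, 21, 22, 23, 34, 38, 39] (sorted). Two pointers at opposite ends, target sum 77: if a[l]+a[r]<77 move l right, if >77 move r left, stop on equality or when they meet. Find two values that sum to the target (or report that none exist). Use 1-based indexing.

l=1 r=12: -7+39=32 <77, l++
l=2 r=12: -2+39=37 <77, l++
l=3 r=12: 1+39=40 <77, l++
l=4 r=12: 12+39=51 <77, l++
l=5 r=12: 16+39=55 <77, l++
l=6 r=12: 20+39=59 <77, l++
l=7 r=12: 21+39=60 <77, l++
l=8 r=12: 22+39=61 <77, l++
l=9 r=12: 23+39=62 <77, l++
l=10 r=12: 34+39=73 <77, l++
l=11 r=12: 38+39=77, found

(38, 39)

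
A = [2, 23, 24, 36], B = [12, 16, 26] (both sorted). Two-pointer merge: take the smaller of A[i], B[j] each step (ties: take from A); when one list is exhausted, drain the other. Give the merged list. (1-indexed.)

[2, 12, 16, 23, 24, 26, 36]

[i=1,j=1] A[i]=2<=B[j]=12 take 2 → i++
[i=2,j=1] A[i]=23>B[j]=12 take 12 → j++
[i=2,j=2] A[i]=23>B[j]=16 take 16 → j++
[i=2,j=3] A[i]=23<=B[j]=26 take 23 → i++
[i=3,j=3] A[i]=24<=B[j]=26 take 24 → i++
[i=4,j=3] A[i]=36>B[j]=26 take 26 → j++
[i=4,j=4] B done, take A[i]=36 → i++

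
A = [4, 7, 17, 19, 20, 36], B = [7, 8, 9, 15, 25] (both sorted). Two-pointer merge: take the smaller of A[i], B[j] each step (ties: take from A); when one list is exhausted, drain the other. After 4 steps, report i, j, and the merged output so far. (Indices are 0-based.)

i=2, j=2, merged so far=[4, 7, 7, 8]

i=0 j=0: A[i]=4<=B[j]=7 take 4, i++
i=1 j=0: A[i]=7<=B[j]=7 take 7, i++
i=2 j=0: A[i]=17>B[j]=7 take 7, j++
i=2 j=1: A[i]=17>B[j]=8 take 8, j++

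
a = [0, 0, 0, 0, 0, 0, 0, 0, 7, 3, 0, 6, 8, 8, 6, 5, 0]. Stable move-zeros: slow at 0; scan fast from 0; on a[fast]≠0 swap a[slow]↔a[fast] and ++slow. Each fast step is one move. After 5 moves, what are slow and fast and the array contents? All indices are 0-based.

slow=0 fast=0: a[fast]=0, fast++
slow=0 fast=1: a[fast]=0, fast++
slow=0 fast=2: a[fast]=0, fast++
slow=0 fast=3: a[fast]=0, fast++
slow=0 fast=4: a[fast]=0, fast++

slow=0, fast=5, a=[0, 0, 0, 0, 0, 0, 0, 0, 7, 3, 0, 6, 8, 8, 6, 5, 0]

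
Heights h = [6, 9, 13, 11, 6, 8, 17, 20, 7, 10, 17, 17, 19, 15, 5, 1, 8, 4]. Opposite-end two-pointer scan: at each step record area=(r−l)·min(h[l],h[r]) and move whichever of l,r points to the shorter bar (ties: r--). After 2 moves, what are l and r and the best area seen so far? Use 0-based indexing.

l=0 r=17: min(6,4)*17=68 best=68 *, r--
l=0 r=16: min(6,8)*16=96 best=96 *, l++

l=1, r=16, best area=96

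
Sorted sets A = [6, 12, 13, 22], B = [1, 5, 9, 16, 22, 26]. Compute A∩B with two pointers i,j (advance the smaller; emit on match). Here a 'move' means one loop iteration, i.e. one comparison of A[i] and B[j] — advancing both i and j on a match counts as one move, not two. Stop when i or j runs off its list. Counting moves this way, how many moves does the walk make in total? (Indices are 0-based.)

i=0 j=0: 6>1, j++
i=0 j=1: 6>5, j++
i=0 j=2: 6<9, i++
i=1 j=2: 12>9, j++
i=1 j=3: 12<16, i++
i=2 j=3: 13<16, i++
i=3 j=3: 22>16, j++
i=3 j=4: 22==22 emit, i++,j++

8 moves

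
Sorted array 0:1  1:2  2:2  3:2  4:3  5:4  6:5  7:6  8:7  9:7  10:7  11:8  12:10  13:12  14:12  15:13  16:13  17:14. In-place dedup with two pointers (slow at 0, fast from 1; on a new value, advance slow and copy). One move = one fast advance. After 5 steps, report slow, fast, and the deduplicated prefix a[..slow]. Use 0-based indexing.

slow=0 fast=1: a[fast]=2≠a[slow]=1 write a[1]=2, slow++,fast++
slow=1 fast=2: a[fast]=2=a[slow] dup, fast++
slow=1 fast=3: a[fast]=2=a[slow] dup, fast++
slow=1 fast=4: a[fast]=3≠a[slow]=2 write a[2]=3, slow++,fast++
slow=2 fast=5: a[fast]=4≠a[slow]=3 write a[3]=4, slow++,fast++

slow=3, fast=6, prefix=[1, 2, 3, 4]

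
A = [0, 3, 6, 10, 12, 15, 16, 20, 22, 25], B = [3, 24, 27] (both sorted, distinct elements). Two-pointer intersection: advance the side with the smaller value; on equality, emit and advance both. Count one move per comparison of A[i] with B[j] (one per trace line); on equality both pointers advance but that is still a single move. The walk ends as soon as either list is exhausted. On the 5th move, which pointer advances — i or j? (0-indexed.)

[i=0,j=0] 0<3 → i++
[i=1,j=0] 3==3 emit → i++,j++
[i=2,j=1] 6<24 → i++
[i=3,j=1] 10<24 → i++
[i=4,j=1] 12<24 → i++

i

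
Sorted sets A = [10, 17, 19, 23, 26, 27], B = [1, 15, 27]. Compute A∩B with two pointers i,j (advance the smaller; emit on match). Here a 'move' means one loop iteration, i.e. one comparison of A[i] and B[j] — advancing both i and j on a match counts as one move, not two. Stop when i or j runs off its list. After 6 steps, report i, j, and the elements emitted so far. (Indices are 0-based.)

i=0 j=0: 10>1, j++
i=0 j=1: 10<15, i++
i=1 j=1: 17>15, j++
i=1 j=2: 17<27, i++
i=2 j=2: 19<27, i++
i=3 j=2: 23<27, i++

i=4, j=2, emitted=[]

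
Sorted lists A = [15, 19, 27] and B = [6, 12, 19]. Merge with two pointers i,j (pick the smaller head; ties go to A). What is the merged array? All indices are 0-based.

[6, 12, 15, 19, 19, 27]

[i=0,j=0] A[i]=15>B[j]=6 take 6 → j++
[i=0,j=1] A[i]=15>B[j]=12 take 12 → j++
[i=0,j=2] A[i]=15<=B[j]=19 take 15 → i++
[i=1,j=2] A[i]=19<=B[j]=19 take 19 → i++
[i=2,j=2] A[i]=27>B[j]=19 take 19 → j++
[i=2,j=3] B done, take A[i]=27 → i++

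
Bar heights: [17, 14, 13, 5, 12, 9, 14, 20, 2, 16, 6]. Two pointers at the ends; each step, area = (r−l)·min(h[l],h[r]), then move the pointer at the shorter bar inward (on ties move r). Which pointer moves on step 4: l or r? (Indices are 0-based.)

[0,10] min(17,6)*10=60 best=60 * → r--
[0,9] min(17,16)*9=144 best=144 * → r--
[0,8] min(17,2)*8=16 best=144 → r--
[0,7] min(17,20)*7=119 best=144 → l++

l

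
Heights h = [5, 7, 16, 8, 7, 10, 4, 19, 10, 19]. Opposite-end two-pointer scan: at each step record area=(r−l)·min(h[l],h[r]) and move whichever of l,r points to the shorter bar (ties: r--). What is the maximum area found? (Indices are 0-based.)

[0,9] min(5,19)*9=45 best=45 * → l++
[1,9] min(7,19)*8=56 best=56 * → l++
[2,9] min(16,19)*7=112 best=112 * → l++
[3,9] min(8,19)*6=48 best=112 → l++
[4,9] min(7,19)*5=35 best=112 → l++
[5,9] min(10,19)*4=40 best=112 → l++
[6,9] min(4,19)*3=12 best=112 → l++
[7,9] min(19,19)*2=38 best=112 → r--
[7,8] min(19,10)*1=10 best=112 → r--

max area = 112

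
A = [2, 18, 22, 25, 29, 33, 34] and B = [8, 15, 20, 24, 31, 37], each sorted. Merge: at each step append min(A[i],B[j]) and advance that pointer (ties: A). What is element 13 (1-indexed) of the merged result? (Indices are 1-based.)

merged[13] = 37

i=1 j=1: A[i]=2<=B[j]=8 take 2, i++
i=2 j=1: A[i]=18>B[j]=8 take 8, j++
i=2 j=2: A[i]=18>B[j]=15 take 15, j++
i=2 j=3: A[i]=18<=B[j]=20 take 18, i++
i=3 j=3: A[i]=22>B[j]=20 take 20, j++
i=3 j=4: A[i]=22<=B[j]=24 take 22, i++
i=4 j=4: A[i]=25>B[j]=24 take 24, j++
i=4 j=5: A[i]=25<=B[j]=31 take 25, i++
i=5 j=5: A[i]=29<=B[j]=31 take 29, i++
i=6 j=5: A[i]=33>B[j]=31 take 31, j++
i=6 j=6: A[i]=33<=B[j]=37 take 33, i++
i=7 j=6: A[i]=34<=B[j]=37 take 34, i++
i=8 j=6: A done, take B[j]=37, j++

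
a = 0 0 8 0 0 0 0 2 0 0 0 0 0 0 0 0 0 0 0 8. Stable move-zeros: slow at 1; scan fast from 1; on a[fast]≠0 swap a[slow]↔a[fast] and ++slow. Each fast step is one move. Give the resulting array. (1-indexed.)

(s=1,f=1) a[fast]=0 → fast++
(s=1,f=2) a[fast]=0 → fast++
(s=1,f=3) a[fast]=8≠0 swap→a[1]=8 → slow++,fast++
(s=2,f=4) a[fast]=0 → fast++
(s=2,f=5) a[fast]=0 → fast++
(s=2,f=6) a[fast]=0 → fast++
(s=2,f=7) a[fast]=0 → fast++
(s=2,f=8) a[fast]=2≠0 swap→a[2]=2 → slow++,fast++
(s=3,f=9) a[fast]=0 → fast++
(s=3,f=10) a[fast]=0 → fast++
(s=3,f=11) a[fast]=0 → fast++
(s=3,f=12) a[fast]=0 → fast++
(s=3,f=13) a[fast]=0 → fast++
(s=3,f=14) a[fast]=0 → fast++
(s=3,f=15) a[fast]=0 → fast++
(s=3,f=16) a[fast]=0 → fast++
(s=3,f=17) a[fast]=0 → fast++
(s=3,f=18) a[fast]=0 → fast++
(s=3,f=19) a[fast]=0 → fast++
(s=3,f=20) a[fast]=8≠0 swap→a[3]=8 → slow++,fast++

[8, 2, 8, 0, 0, 0, 0, 0, 0, 0, 0, 0, 0, 0, 0, 0, 0, 0, 0, 0]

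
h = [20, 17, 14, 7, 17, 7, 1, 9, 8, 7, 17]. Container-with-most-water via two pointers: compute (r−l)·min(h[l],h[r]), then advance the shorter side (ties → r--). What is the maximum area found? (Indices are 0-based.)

max area = 170

[0,10] min(20,17)*10=170 best=170 * → r--
[0,9] min(20,7)*9=63 best=170 → r--
[0,8] min(20,8)*8=64 best=170 → r--
[0,7] min(20,9)*7=63 best=170 → r--
[0,6] min(20,1)*6=6 best=170 → r--
[0,5] min(20,7)*5=35 best=170 → r--
[0,4] min(20,17)*4=68 best=170 → r--
[0,3] min(20,7)*3=21 best=170 → r--
[0,2] min(20,14)*2=28 best=170 → r--
[0,1] min(20,17)*1=17 best=170 → r--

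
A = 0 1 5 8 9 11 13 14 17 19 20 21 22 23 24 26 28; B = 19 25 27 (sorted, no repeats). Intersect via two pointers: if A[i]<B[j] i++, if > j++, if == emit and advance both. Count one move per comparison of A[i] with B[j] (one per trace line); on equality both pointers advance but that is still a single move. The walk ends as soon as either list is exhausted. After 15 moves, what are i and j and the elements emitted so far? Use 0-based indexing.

i=15, j=1, emitted=[19]

[i=0,j=0] 0<19 → i++
[i=1,j=0] 1<19 → i++
[i=2,j=0] 5<19 → i++
[i=3,j=0] 8<19 → i++
[i=4,j=0] 9<19 → i++
[i=5,j=0] 11<19 → i++
[i=6,j=0] 13<19 → i++
[i=7,j=0] 14<19 → i++
[i=8,j=0] 17<19 → i++
[i=9,j=0] 19==19 emit → i++,j++
[i=10,j=1] 20<25 → i++
[i=11,j=1] 21<25 → i++
[i=12,j=1] 22<25 → i++
[i=13,j=1] 23<25 → i++
[i=14,j=1] 24<25 → i++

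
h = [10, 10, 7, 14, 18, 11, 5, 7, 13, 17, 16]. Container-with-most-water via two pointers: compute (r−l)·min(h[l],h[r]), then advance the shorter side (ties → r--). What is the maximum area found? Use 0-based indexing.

l=0 r=10: min(10,16)*10=100 best=100 *, l++
l=1 r=10: min(10,16)*9=90 best=100, l++
l=2 r=10: min(7,16)*8=56 best=100, l++
l=3 r=10: min(14,16)*7=98 best=100, l++
l=4 r=10: min(18,16)*6=96 best=100, r--
l=4 r=9: min(18,17)*5=85 best=100, r--
l=4 r=8: min(18,13)*4=52 best=100, r--
l=4 r=7: min(18,7)*3=21 best=100, r--
l=4 r=6: min(18,5)*2=10 best=100, r--
l=4 r=5: min(18,11)*1=11 best=100, r--

max area = 100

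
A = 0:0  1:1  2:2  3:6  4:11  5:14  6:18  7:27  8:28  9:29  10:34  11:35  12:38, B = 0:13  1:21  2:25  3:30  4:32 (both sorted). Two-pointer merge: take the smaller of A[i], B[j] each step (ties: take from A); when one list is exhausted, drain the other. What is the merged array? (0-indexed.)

[i=0,j=0] A[i]=0<=B[j]=13 take 0 → i++
[i=1,j=0] A[i]=1<=B[j]=13 take 1 → i++
[i=2,j=0] A[i]=2<=B[j]=13 take 2 → i++
[i=3,j=0] A[i]=6<=B[j]=13 take 6 → i++
[i=4,j=0] A[i]=11<=B[j]=13 take 11 → i++
[i=5,j=0] A[i]=14>B[j]=13 take 13 → j++
[i=5,j=1] A[i]=14<=B[j]=21 take 14 → i++
[i=6,j=1] A[i]=18<=B[j]=21 take 18 → i++
[i=7,j=1] A[i]=27>B[j]=21 take 21 → j++
[i=7,j=2] A[i]=27>B[j]=25 take 25 → j++
[i=7,j=3] A[i]=27<=B[j]=30 take 27 → i++
[i=8,j=3] A[i]=28<=B[j]=30 take 28 → i++
[i=9,j=3] A[i]=29<=B[j]=30 take 29 → i++
[i=10,j=3] A[i]=34>B[j]=30 take 30 → j++
[i=10,j=4] A[i]=34>B[j]=32 take 32 → j++
[i=10,j=5] B done, take A[i]=34 → i++
[i=11,j=5] B done, take A[i]=35 → i++
[i=12,j=5] B done, take A[i]=38 → i++

[0, 1, 2, 6, 11, 13, 14, 18, 21, 25, 27, 28, 29, 30, 32, 34, 35, 38]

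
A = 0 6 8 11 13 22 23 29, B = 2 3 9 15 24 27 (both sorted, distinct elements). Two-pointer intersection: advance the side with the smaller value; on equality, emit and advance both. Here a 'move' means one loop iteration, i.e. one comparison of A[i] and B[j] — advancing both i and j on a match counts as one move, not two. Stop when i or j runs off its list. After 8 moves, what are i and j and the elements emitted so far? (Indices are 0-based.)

[i=0,j=0] 0<2 → i++
[i=1,j=0] 6>2 → j++
[i=1,j=1] 6>3 → j++
[i=1,j=2] 6<9 → i++
[i=2,j=2] 8<9 → i++
[i=3,j=2] 11>9 → j++
[i=3,j=3] 11<15 → i++
[i=4,j=3] 13<15 → i++

i=5, j=3, emitted=[]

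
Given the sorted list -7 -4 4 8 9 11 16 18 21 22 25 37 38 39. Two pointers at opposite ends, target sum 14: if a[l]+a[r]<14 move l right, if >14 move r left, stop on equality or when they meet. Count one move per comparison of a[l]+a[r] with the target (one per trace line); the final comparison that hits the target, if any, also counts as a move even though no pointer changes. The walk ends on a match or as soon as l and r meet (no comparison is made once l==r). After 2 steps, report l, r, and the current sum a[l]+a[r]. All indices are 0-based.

l=0, r=11, sum=30

l=0 r=13: -7+39=32 >14, r--
l=0 r=12: -7+38=31 >14, r--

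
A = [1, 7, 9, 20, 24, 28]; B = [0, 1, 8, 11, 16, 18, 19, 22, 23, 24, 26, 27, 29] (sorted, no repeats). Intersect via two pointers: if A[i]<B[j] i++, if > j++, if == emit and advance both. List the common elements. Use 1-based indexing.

intersection = [1, 24]

i=1 j=1: 1>0, j++
i=1 j=2: 1==1 emit, i++,j++
i=2 j=3: 7<8, i++
i=3 j=3: 9>8, j++
i=3 j=4: 9<11, i++
i=4 j=4: 20>11, j++
i=4 j=5: 20>16, j++
i=4 j=6: 20>18, j++
i=4 j=7: 20>19, j++
i=4 j=8: 20<22, i++
i=5 j=8: 24>22, j++
i=5 j=9: 24>23, j++
i=5 j=10: 24==24 emit, i++,j++
i=6 j=11: 28>26, j++
i=6 j=12: 28>27, j++
i=6 j=13: 28<29, i++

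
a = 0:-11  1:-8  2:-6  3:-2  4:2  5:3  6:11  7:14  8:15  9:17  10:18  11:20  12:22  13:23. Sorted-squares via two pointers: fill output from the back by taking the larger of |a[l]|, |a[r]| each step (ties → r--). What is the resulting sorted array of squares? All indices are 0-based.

[4, 4, 9, 36, 64, 121, 121, 196, 225, 289, 324, 400, 484, 529]

[0,13] |-11|<=|23| out[13]=529 → r--
[0,12] |-11|<=|22| out[12]=484 → r--
[0,11] |-11|<=|20| out[11]=400 → r--
[0,10] |-11|<=|18| out[10]=324 → r--
[0,9] |-11|<=|17| out[9]=289 → r--
[0,8] |-11|<=|15| out[8]=225 → r--
[0,7] |-11|<=|14| out[7]=196 → r--
[0,6] |-11|<=|11| out[6]=121 → r--
[0,5] |-11|>|3| out[5]=121 → l++
[1,5] |-8|>|3| out[4]=64 → l++
[2,5] |-6|>|3| out[3]=36 → l++
[3,5] |-2|<=|3| out[2]=9 → r--
[3,4] |-2|<=|2| out[1]=4 → r--
[3,3] |-2|<=|-2| out[0]=4 → r--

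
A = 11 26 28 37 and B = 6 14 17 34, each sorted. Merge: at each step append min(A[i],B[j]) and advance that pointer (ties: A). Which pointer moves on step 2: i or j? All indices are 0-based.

i

[i=0,j=0] A[i]=11>B[j]=6 take 6 → j++
[i=0,j=1] A[i]=11<=B[j]=14 take 11 → i++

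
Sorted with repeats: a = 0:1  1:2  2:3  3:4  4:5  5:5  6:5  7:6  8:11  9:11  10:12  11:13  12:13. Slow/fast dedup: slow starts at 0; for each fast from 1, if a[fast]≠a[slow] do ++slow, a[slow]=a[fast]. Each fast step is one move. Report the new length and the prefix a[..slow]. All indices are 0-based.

(s=0,f=1) a[fast]=2≠a[slow]=1 write a[1]=2 → slow++,fast++
(s=1,f=2) a[fast]=3≠a[slow]=2 write a[2]=3 → slow++,fast++
(s=2,f=3) a[fast]=4≠a[slow]=3 write a[3]=4 → slow++,fast++
(s=3,f=4) a[fast]=5≠a[slow]=4 write a[4]=5 → slow++,fast++
(s=4,f=5) a[fast]=5=a[slow] dup → fast++
(s=4,f=6) a[fast]=5=a[slow] dup → fast++
(s=4,f=7) a[fast]=6≠a[slow]=5 write a[5]=6 → slow++,fast++
(s=5,f=8) a[fast]=11≠a[slow]=6 write a[6]=11 → slow++,fast++
(s=6,f=9) a[fast]=11=a[slow] dup → fast++
(s=6,f=10) a[fast]=12≠a[slow]=11 write a[7]=12 → slow++,fast++
(s=7,f=11) a[fast]=13≠a[slow]=12 write a[8]=13 → slow++,fast++
(s=8,f=12) a[fast]=13=a[slow] dup → fast++

length 9; prefix = [1, 2, 3, 4, 5, 6, 11, 12, 13]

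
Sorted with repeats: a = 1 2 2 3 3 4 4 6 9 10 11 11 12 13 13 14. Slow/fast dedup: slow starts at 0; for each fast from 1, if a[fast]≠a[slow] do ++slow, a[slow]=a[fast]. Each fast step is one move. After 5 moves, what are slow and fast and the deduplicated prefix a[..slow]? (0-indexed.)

slow=3, fast=6, prefix=[1, 2, 3, 4]

slow=0 fast=1: a[fast]=2≠a[slow]=1 write a[1]=2, slow++,fast++
slow=1 fast=2: a[fast]=2=a[slow] dup, fast++
slow=1 fast=3: a[fast]=3≠a[slow]=2 write a[2]=3, slow++,fast++
slow=2 fast=4: a[fast]=3=a[slow] dup, fast++
slow=2 fast=5: a[fast]=4≠a[slow]=3 write a[3]=4, slow++,fast++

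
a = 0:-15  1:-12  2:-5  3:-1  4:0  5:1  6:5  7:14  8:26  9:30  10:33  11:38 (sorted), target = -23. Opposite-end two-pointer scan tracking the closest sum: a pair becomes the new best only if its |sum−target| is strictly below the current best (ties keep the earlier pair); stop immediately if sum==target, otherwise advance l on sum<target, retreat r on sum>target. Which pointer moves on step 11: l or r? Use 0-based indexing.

[0,11] -15+38=23 d=46 * → r--
[0,10] -15+33=18 d=41 * → r--
[0,9] -15+30=15 d=38 * → r--
[0,8] -15+26=11 d=34 * → r--
[0,7] -15+14=-1 d=22 * → r--
[0,6] -15+5=-10 d=13 * → r--
[0,5] -15+1=-14 d=9 * → r--
[0,4] -15+0=-15 d=8 * → r--
[0,3] -15+-1=-16 d=7 * → r--
[0,2] -15+-5=-20 d=3 * → r--
[0,1] -15+-12=-27 d=4 → l++

l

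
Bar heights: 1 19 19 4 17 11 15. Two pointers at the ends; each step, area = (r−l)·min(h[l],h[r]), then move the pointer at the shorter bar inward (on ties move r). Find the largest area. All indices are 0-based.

[0,6] min(1,15)*6=6 best=6 * → l++
[1,6] min(19,15)*5=75 best=75 * → r--
[1,5] min(19,11)*4=44 best=75 → r--
[1,4] min(19,17)*3=51 best=75 → r--
[1,3] min(19,4)*2=8 best=75 → r--
[1,2] min(19,19)*1=19 best=75 → r--

max area = 75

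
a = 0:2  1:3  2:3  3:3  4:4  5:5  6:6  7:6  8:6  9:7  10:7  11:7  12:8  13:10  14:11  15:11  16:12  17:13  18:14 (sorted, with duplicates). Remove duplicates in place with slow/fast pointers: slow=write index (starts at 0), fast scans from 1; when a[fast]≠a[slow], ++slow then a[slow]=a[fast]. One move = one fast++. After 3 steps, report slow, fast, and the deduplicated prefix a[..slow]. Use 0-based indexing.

(s=0,f=1) a[fast]=3≠a[slow]=2 write a[1]=3 → slow++,fast++
(s=1,f=2) a[fast]=3=a[slow] dup → fast++
(s=1,f=3) a[fast]=3=a[slow] dup → fast++

slow=1, fast=4, prefix=[2, 3]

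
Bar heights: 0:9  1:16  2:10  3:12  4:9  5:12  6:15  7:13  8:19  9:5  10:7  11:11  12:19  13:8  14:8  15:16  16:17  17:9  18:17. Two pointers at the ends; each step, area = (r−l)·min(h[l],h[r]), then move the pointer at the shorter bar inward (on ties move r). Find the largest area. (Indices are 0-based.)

[0,18] min(9,17)*18=162 best=162 * → l++
[1,18] min(16,17)*17=272 best=272 * → l++
[2,18] min(10,17)*16=160 best=272 → l++
[3,18] min(12,17)*15=180 best=272 → l++
[4,18] min(9,17)*14=126 best=272 → l++
[5,18] min(12,17)*13=156 best=272 → l++
[6,18] min(15,17)*12=180 best=272 → l++
[7,18] min(13,17)*11=143 best=272 → l++
[8,18] min(19,17)*10=170 best=272 → r--
[8,17] min(19,9)*9=81 best=272 → r--
[8,16] min(19,17)*8=136 best=272 → r--
[8,15] min(19,16)*7=112 best=272 → r--
[8,14] min(19,8)*6=48 best=272 → r--
[8,13] min(19,8)*5=40 best=272 → r--
[8,12] min(19,19)*4=76 best=272 → r--
[8,11] min(19,11)*3=33 best=272 → r--
[8,10] min(19,7)*2=14 best=272 → r--
[8,9] min(19,5)*1=5 best=272 → r--

max area = 272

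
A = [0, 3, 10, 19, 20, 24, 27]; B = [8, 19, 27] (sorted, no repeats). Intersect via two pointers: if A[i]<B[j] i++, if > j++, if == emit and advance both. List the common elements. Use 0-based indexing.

intersection = [19, 27]

[i=0,j=0] 0<8 → i++
[i=1,j=0] 3<8 → i++
[i=2,j=0] 10>8 → j++
[i=2,j=1] 10<19 → i++
[i=3,j=1] 19==19 emit → i++,j++
[i=4,j=2] 20<27 → i++
[i=5,j=2] 24<27 → i++
[i=6,j=2] 27==27 emit → i++,j++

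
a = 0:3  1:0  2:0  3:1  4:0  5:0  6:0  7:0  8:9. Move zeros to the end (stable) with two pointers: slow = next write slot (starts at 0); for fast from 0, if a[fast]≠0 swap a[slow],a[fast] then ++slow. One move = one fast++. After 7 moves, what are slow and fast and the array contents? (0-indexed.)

slow=2, fast=7, a=[3, 1, 0, 0, 0, 0, 0, 0, 9]

slow=0 fast=0: a[fast]=3≠0 swap→a[0]=3, slow++,fast++
slow=1 fast=1: a[fast]=0, fast++
slow=1 fast=2: a[fast]=0, fast++
slow=1 fast=3: a[fast]=1≠0 swap→a[1]=1, slow++,fast++
slow=2 fast=4: a[fast]=0, fast++
slow=2 fast=5: a[fast]=0, fast++
slow=2 fast=6: a[fast]=0, fast++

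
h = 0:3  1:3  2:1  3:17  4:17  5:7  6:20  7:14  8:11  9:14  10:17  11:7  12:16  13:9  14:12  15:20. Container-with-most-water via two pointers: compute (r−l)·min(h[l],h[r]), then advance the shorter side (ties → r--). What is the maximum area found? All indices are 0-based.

max area = 204

[0,15] min(3,20)*15=45 best=45 * → l++
[1,15] min(3,20)*14=42 best=45 → l++
[2,15] min(1,20)*13=13 best=45 → l++
[3,15] min(17,20)*12=204 best=204 * → l++
[4,15] min(17,20)*11=187 best=204 → l++
[5,15] min(7,20)*10=70 best=204 → l++
[6,15] min(20,20)*9=180 best=204 → r--
[6,14] min(20,12)*8=96 best=204 → r--
[6,13] min(20,9)*7=63 best=204 → r--
[6,12] min(20,16)*6=96 best=204 → r--
[6,11] min(20,7)*5=35 best=204 → r--
[6,10] min(20,17)*4=68 best=204 → r--
[6,9] min(20,14)*3=42 best=204 → r--
[6,8] min(20,11)*2=22 best=204 → r--
[6,7] min(20,14)*1=14 best=204 → r--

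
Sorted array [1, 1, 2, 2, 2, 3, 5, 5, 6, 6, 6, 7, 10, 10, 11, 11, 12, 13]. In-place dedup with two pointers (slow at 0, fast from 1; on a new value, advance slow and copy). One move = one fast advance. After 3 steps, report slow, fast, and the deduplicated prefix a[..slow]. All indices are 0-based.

slow=1, fast=4, prefix=[1, 2]

(s=0,f=1) a[fast]=1=a[slow] dup → fast++
(s=0,f=2) a[fast]=2≠a[slow]=1 write a[1]=2 → slow++,fast++
(s=1,f=3) a[fast]=2=a[slow] dup → fast++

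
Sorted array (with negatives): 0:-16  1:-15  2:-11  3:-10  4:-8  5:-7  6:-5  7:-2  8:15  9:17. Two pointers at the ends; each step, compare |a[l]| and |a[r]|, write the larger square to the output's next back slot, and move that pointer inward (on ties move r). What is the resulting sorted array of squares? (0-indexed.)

[4, 25, 49, 64, 100, 121, 225, 225, 256, 289]

[0,9] |-16|<=|17| out[9]=289 → r--
[0,8] |-16|>|15| out[8]=256 → l++
[1,8] |-15|<=|15| out[7]=225 → r--
[1,7] |-15|>|-2| out[6]=225 → l++
[2,7] |-11|>|-2| out[5]=121 → l++
[3,7] |-10|>|-2| out[4]=100 → l++
[4,7] |-8|>|-2| out[3]=64 → l++
[5,7] |-7|>|-2| out[2]=49 → l++
[6,7] |-5|>|-2| out[1]=25 → l++
[7,7] |-2|<=|-2| out[0]=4 → r--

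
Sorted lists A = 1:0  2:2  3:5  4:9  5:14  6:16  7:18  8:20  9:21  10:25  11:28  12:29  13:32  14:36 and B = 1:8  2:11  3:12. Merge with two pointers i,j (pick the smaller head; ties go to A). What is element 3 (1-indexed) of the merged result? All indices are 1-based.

[i=1,j=1] A[i]=0<=B[j]=8 take 0 → i++
[i=2,j=1] A[i]=2<=B[j]=8 take 2 → i++
[i=3,j=1] A[i]=5<=B[j]=8 take 5 → i++
[i=4,j=1] A[i]=9>B[j]=8 take 8 → j++
[i=4,j=2] A[i]=9<=B[j]=11 take 9 → i++
[i=5,j=2] A[i]=14>B[j]=11 take 11 → j++
[i=5,j=3] A[i]=14>B[j]=12 take 12 → j++
[i=5,j=4] B done, take A[i]=14 → i++
[i=6,j=4] B done, take A[i]=16 → i++
[i=7,j=4] B done, take A[i]=18 → i++
[i=8,j=4] B done, take A[i]=20 → i++
[i=9,j=4] B done, take A[i]=21 → i++
[i=10,j=4] B done, take A[i]=25 → i++
[i=11,j=4] B done, take A[i]=28 → i++
[i=12,j=4] B done, take A[i]=29 → i++
[i=13,j=4] B done, take A[i]=32 → i++
[i=14,j=4] B done, take A[i]=36 → i++

merged[3] = 5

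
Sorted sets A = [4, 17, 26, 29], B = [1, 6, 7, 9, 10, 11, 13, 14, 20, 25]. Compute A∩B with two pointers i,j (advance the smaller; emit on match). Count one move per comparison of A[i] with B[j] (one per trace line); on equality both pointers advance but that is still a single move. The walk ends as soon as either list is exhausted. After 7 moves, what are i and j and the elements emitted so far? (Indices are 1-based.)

i=2, j=7, emitted=[]

[i=1,j=1] 4>1 → j++
[i=1,j=2] 4<6 → i++
[i=2,j=2] 17>6 → j++
[i=2,j=3] 17>7 → j++
[i=2,j=4] 17>9 → j++
[i=2,j=5] 17>10 → j++
[i=2,j=6] 17>11 → j++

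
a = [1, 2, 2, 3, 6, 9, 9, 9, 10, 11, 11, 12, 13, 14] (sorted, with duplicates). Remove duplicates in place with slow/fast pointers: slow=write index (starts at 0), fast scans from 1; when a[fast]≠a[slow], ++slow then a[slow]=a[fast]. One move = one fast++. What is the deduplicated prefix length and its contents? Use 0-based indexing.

(s=0,f=1) a[fast]=2≠a[slow]=1 write a[1]=2 → slow++,fast++
(s=1,f=2) a[fast]=2=a[slow] dup → fast++
(s=1,f=3) a[fast]=3≠a[slow]=2 write a[2]=3 → slow++,fast++
(s=2,f=4) a[fast]=6≠a[slow]=3 write a[3]=6 → slow++,fast++
(s=3,f=5) a[fast]=9≠a[slow]=6 write a[4]=9 → slow++,fast++
(s=4,f=6) a[fast]=9=a[slow] dup → fast++
(s=4,f=7) a[fast]=9=a[slow] dup → fast++
(s=4,f=8) a[fast]=10≠a[slow]=9 write a[5]=10 → slow++,fast++
(s=5,f=9) a[fast]=11≠a[slow]=10 write a[6]=11 → slow++,fast++
(s=6,f=10) a[fast]=11=a[slow] dup → fast++
(s=6,f=11) a[fast]=12≠a[slow]=11 write a[7]=12 → slow++,fast++
(s=7,f=12) a[fast]=13≠a[slow]=12 write a[8]=13 → slow++,fast++
(s=8,f=13) a[fast]=14≠a[slow]=13 write a[9]=14 → slow++,fast++

length 10; prefix = [1, 2, 3, 6, 9, 10, 11, 12, 13, 14]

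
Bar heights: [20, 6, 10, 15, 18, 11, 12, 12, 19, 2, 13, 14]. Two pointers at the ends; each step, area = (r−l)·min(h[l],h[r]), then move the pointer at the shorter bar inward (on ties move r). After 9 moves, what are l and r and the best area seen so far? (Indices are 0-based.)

l=0, r=2, best area=154

[0,11] min(20,14)*11=154 best=154 * → r--
[0,10] min(20,13)*10=130 best=154 → r--
[0,9] min(20,2)*9=18 best=154 → r--
[0,8] min(20,19)*8=152 best=154 → r--
[0,7] min(20,12)*7=84 best=154 → r--
[0,6] min(20,12)*6=72 best=154 → r--
[0,5] min(20,11)*5=55 best=154 → r--
[0,4] min(20,18)*4=72 best=154 → r--
[0,3] min(20,15)*3=45 best=154 → r--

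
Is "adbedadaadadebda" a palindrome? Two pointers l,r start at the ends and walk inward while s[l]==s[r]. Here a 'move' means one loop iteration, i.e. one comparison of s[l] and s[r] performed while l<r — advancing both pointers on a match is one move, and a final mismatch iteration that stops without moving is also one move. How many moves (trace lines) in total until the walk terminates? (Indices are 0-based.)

8 moves

l=0 r=15: 'a'=='a', l++,r--
l=1 r=14: 'd'=='d', l++,r--
l=2 r=13: 'b'=='b', l++,r--
l=3 r=12: 'e'=='e', l++,r--
l=4 r=11: 'd'=='d', l++,r--
l=5 r=10: 'a'=='a', l++,r--
l=6 r=9: 'd'=='d', l++,r--
l=7 r=8: 'a'=='a', l++,r--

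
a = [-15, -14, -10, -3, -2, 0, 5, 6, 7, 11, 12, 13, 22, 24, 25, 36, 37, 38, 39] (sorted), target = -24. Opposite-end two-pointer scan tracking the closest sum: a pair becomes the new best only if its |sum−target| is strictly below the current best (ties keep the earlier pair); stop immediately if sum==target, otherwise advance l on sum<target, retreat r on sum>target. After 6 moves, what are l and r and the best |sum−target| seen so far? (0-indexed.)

[0,18] -15+39=24 d=48 * → r--
[0,17] -15+38=23 d=47 * → r--
[0,16] -15+37=22 d=46 * → r--
[0,15] -15+36=21 d=45 * → r--
[0,14] -15+25=10 d=34 * → r--
[0,13] -15+24=9 d=33 * → r--

l=0, r=12, best |Δ|=33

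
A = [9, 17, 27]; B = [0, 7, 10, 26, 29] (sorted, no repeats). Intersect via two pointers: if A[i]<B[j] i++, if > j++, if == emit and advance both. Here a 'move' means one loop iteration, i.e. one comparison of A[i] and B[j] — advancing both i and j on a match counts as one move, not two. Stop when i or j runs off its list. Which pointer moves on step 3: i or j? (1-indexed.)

i=1 j=1: 9>0, j++
i=1 j=2: 9>7, j++
i=1 j=3: 9<10, i++

i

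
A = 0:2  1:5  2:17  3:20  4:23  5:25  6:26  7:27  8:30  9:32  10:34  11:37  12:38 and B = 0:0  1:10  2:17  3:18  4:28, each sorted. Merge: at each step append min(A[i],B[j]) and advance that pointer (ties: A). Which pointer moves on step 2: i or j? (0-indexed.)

i=0 j=0: A[i]=2>B[j]=0 take 0, j++
i=0 j=1: A[i]=2<=B[j]=10 take 2, i++

i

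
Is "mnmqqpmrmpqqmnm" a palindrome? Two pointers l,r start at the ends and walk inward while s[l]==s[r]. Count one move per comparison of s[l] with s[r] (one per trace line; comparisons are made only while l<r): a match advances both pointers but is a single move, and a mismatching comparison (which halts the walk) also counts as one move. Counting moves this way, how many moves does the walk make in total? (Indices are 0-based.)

l=0 r=14: 'm'=='m', l++,r--
l=1 r=13: 'n'=='n', l++,r--
l=2 r=12: 'm'=='m', l++,r--
l=3 r=11: 'q'=='q', l++,r--
l=4 r=10: 'q'=='q', l++,r--
l=5 r=9: 'p'=='p', l++,r--
l=6 r=8: 'm'=='m', l++,r--

7 moves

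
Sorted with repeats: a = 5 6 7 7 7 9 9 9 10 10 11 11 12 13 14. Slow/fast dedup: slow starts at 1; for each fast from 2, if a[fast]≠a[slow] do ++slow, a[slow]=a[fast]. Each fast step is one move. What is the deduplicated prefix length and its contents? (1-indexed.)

(s=1,f=2) a[fast]=6≠a[slow]=5 write a[2]=6 → slow++,fast++
(s=2,f=3) a[fast]=7≠a[slow]=6 write a[3]=7 → slow++,fast++
(s=3,f=4) a[fast]=7=a[slow] dup → fast++
(s=3,f=5) a[fast]=7=a[slow] dup → fast++
(s=3,f=6) a[fast]=9≠a[slow]=7 write a[4]=9 → slow++,fast++
(s=4,f=7) a[fast]=9=a[slow] dup → fast++
(s=4,f=8) a[fast]=9=a[slow] dup → fast++
(s=4,f=9) a[fast]=10≠a[slow]=9 write a[5]=10 → slow++,fast++
(s=5,f=10) a[fast]=10=a[slow] dup → fast++
(s=5,f=11) a[fast]=11≠a[slow]=10 write a[6]=11 → slow++,fast++
(s=6,f=12) a[fast]=11=a[slow] dup → fast++
(s=6,f=13) a[fast]=12≠a[slow]=11 write a[7]=12 → slow++,fast++
(s=7,f=14) a[fast]=13≠a[slow]=12 write a[8]=13 → slow++,fast++
(s=8,f=15) a[fast]=14≠a[slow]=13 write a[9]=14 → slow++,fast++

length 9; prefix = [5, 6, 7, 9, 10, 11, 12, 13, 14]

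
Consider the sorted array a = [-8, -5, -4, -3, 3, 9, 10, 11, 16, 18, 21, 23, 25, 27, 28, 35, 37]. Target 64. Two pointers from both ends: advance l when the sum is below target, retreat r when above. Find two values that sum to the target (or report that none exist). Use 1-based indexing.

(27, 37)

[1,17] -8+37=29 <64 → l++
[2,17] -5+37=32 <64 → l++
[3,17] -4+37=33 <64 → l++
[4,17] -3+37=34 <64 → l++
[5,17] 3+37=40 <64 → l++
[6,17] 9+37=46 <64 → l++
[7,17] 10+37=47 <64 → l++
[8,17] 11+37=48 <64 → l++
[9,17] 16+37=53 <64 → l++
[10,17] 18+37=55 <64 → l++
[11,17] 21+37=58 <64 → l++
[12,17] 23+37=60 <64 → l++
[13,17] 25+37=62 <64 → l++
[14,17] 27+37=64 → found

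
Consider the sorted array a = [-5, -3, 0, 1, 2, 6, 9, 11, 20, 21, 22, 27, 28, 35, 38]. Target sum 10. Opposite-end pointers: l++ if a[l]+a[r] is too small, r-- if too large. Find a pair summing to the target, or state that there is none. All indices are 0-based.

[0,14] -5+38=33 >10 → r--
[0,13] -5+35=30 >10 → r--
[0,12] -5+28=23 >10 → r--
[0,11] -5+27=22 >10 → r--
[0,10] -5+22=17 >10 → r--
[0,9] -5+21=16 >10 → r--
[0,8] -5+20=15 >10 → r--
[0,7] -5+11=6 <10 → l++
[1,7] -3+11=8 <10 → l++
[2,7] 0+11=11 >10 → r--
[2,6] 0+9=9 <10 → l++
[3,6] 1+9=10 → found

(1, 9)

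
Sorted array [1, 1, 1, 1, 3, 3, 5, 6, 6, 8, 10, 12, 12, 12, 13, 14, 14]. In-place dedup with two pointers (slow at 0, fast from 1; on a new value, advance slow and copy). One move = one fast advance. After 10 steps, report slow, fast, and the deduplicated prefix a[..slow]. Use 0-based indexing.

(s=0,f=1) a[fast]=1=a[slow] dup → fast++
(s=0,f=2) a[fast]=1=a[slow] dup → fast++
(s=0,f=3) a[fast]=1=a[slow] dup → fast++
(s=0,f=4) a[fast]=3≠a[slow]=1 write a[1]=3 → slow++,fast++
(s=1,f=5) a[fast]=3=a[slow] dup → fast++
(s=1,f=6) a[fast]=5≠a[slow]=3 write a[2]=5 → slow++,fast++
(s=2,f=7) a[fast]=6≠a[slow]=5 write a[3]=6 → slow++,fast++
(s=3,f=8) a[fast]=6=a[slow] dup → fast++
(s=3,f=9) a[fast]=8≠a[slow]=6 write a[4]=8 → slow++,fast++
(s=4,f=10) a[fast]=10≠a[slow]=8 write a[5]=10 → slow++,fast++

slow=5, fast=11, prefix=[1, 3, 5, 6, 8, 10]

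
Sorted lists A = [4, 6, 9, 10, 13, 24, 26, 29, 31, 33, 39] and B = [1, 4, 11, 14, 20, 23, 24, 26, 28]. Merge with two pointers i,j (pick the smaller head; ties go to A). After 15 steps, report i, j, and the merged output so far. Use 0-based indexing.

i=0 j=0: A[i]=4>B[j]=1 take 1, j++
i=0 j=1: A[i]=4<=B[j]=4 take 4, i++
i=1 j=1: A[i]=6>B[j]=4 take 4, j++
i=1 j=2: A[i]=6<=B[j]=11 take 6, i++
i=2 j=2: A[i]=9<=B[j]=11 take 9, i++
i=3 j=2: A[i]=10<=B[j]=11 take 10, i++
i=4 j=2: A[i]=13>B[j]=11 take 11, j++
i=4 j=3: A[i]=13<=B[j]=14 take 13, i++
i=5 j=3: A[i]=24>B[j]=14 take 14, j++
i=5 j=4: A[i]=24>B[j]=20 take 20, j++
i=5 j=5: A[i]=24>B[j]=23 take 23, j++
i=5 j=6: A[i]=24<=B[j]=24 take 24, i++
i=6 j=6: A[i]=26>B[j]=24 take 24, j++
i=6 j=7: A[i]=26<=B[j]=26 take 26, i++
i=7 j=7: A[i]=29>B[j]=26 take 26, j++

i=7, j=8, merged so far=[1, 4, 4, 6, 9, 10, 11, 13, 14, 20, 23, 24, 24, 26, 26]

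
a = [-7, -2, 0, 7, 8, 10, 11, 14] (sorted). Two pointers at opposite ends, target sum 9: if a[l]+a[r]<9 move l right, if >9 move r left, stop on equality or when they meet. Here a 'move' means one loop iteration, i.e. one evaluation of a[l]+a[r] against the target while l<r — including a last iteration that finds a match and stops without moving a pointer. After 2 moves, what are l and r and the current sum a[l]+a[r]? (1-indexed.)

l=2, r=7, sum=9

l=1 r=8: -7+14=7 <9, l++
l=2 r=8: -2+14=12 >9, r--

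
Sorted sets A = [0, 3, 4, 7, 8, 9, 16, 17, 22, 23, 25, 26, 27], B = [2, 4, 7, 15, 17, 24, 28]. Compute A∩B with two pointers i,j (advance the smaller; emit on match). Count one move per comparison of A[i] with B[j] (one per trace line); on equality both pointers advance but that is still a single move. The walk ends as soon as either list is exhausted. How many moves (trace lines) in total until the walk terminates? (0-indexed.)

i=0 j=0: 0<2, i++
i=1 j=0: 3>2, j++
i=1 j=1: 3<4, i++
i=2 j=1: 4==4 emit, i++,j++
i=3 j=2: 7==7 emit, i++,j++
i=4 j=3: 8<15, i++
i=5 j=3: 9<15, i++
i=6 j=3: 16>15, j++
i=6 j=4: 16<17, i++
i=7 j=4: 17==17 emit, i++,j++
i=8 j=5: 22<24, i++
i=9 j=5: 23<24, i++
i=10 j=5: 25>24, j++
i=10 j=6: 25<28, i++
i=11 j=6: 26<28, i++
i=12 j=6: 27<28, i++

16 moves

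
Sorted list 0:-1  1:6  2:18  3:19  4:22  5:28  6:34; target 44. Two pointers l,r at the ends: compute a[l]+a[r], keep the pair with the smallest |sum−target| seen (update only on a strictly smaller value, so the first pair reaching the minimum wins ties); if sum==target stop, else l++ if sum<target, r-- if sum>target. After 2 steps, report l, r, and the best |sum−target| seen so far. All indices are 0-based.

[0,6] -1+34=33 d=11 * → l++
[1,6] 6+34=40 d=4 * → l++

l=2, r=6, best |Δ|=4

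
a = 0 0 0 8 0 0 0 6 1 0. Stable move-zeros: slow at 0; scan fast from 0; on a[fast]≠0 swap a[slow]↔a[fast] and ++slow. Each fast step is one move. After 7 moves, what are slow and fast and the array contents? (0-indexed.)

slow=1, fast=7, a=[8, 0, 0, 0, 0, 0, 0, 6, 1, 0]

(s=0,f=0) a[fast]=0 → fast++
(s=0,f=1) a[fast]=0 → fast++
(s=0,f=2) a[fast]=0 → fast++
(s=0,f=3) a[fast]=8≠0 swap→a[0]=8 → slow++,fast++
(s=1,f=4) a[fast]=0 → fast++
(s=1,f=5) a[fast]=0 → fast++
(s=1,f=6) a[fast]=0 → fast++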